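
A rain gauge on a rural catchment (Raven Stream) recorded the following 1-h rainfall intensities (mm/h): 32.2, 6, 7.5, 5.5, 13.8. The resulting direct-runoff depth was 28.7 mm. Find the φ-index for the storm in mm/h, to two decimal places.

φ ≈ 8.65 mm/h

Only the 2 blocks with intensity above φ contribute runoff: 32.2, 13.8 mm/h.
Σ(I−φ)·Δt = d  ⇒  (32.2+13.8 − 2φ)·1 = 28.7
φ = (46.00 − 28.7/1) / 2 = 8.65 mm/h.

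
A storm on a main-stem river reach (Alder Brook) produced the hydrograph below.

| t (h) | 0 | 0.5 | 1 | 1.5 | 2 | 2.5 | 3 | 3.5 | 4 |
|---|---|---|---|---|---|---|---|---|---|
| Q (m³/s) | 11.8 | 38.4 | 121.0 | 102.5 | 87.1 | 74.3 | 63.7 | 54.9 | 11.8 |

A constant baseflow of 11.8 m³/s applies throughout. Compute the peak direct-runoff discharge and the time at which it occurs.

Subtracting baseflow gives direct-runoff ordinates: 0.0, 26.6, 109.2, 90.7, 75.3, 62.5, 51.9, 43.1, 0.0 m³/s.
The maximum is 109.2 m³/s, occurring at the reading for t = 1 h.

Q_p = 109.2 m³/s at t = 1 h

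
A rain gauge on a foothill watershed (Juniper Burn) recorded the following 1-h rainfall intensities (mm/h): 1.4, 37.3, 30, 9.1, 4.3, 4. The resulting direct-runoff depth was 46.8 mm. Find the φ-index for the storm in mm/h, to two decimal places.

Only the 2 blocks with intensity above φ contribute runoff: 37.3, 30 mm/h.
Σ(I−φ)·Δt = d  ⇒  (37.3+30 − 2φ)·1 = 46.8
φ = (67.30 − 46.8/1) / 2 = 10.25 mm/h.

φ ≈ 10.25 mm/h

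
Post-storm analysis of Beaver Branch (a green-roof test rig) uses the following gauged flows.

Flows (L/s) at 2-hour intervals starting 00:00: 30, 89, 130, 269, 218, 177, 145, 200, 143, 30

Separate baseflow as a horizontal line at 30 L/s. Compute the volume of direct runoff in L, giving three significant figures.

Direct-runoff ordinates (Q − Q_b): 0.0, 59.0, 100.0, 239.0, 188.0, 147.0, 115.0, 170.0, 113.0, 0.0 L/s.
ΣQ_DR = 1131 L/s.
With Δt = 2 h = 7200 s, V = ΣQ_DR · Δt = 1131 × 7200 = 8.14 × 10^6 L.

V ≈ 8.14 × 10^6 L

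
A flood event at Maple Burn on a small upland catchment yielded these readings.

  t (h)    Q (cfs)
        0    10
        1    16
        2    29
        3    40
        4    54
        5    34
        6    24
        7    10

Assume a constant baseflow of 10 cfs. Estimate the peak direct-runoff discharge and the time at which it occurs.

Q_p = 44.0 cfs at t = 4 h

Subtracting baseflow gives direct-runoff ordinates: 0.0, 6.0, 19.0, 30.0, 44.0, 24.0, 14.0, 0.0 cfs.
The maximum is 44.0 cfs, occurring at the reading for t = 4 h.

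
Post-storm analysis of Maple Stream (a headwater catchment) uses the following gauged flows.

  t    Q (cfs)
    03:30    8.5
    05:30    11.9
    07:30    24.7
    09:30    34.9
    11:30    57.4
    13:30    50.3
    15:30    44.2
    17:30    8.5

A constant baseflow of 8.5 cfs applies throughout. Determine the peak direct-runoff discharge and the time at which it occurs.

Q_p = 48.9 cfs at t = 11:30

Subtracting baseflow gives direct-runoff ordinates: 0.0, 3.4, 16.2, 26.4, 48.9, 41.8, 35.7, 0.0 cfs.
The maximum is 48.9 cfs, occurring at the reading for t = 11:30.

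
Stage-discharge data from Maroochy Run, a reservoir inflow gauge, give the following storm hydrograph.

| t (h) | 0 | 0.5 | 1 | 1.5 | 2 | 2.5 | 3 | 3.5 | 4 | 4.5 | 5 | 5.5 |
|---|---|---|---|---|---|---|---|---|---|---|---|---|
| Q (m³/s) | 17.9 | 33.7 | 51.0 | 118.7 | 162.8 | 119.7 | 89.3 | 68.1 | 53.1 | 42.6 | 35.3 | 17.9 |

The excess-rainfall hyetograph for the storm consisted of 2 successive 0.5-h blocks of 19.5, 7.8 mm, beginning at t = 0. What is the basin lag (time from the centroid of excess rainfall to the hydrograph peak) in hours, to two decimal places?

Centroid of excess rainfall: t_c = Σ P_i·t̄_i / ΣP_i = 0.3929 h (block centres at 0.25, 0.75 h).
Hydrograph peak occurs at t = 2 h, so basin lag t_L = 2 − 0.3929 = 1.61 h.

t_L ≈ 1.61 h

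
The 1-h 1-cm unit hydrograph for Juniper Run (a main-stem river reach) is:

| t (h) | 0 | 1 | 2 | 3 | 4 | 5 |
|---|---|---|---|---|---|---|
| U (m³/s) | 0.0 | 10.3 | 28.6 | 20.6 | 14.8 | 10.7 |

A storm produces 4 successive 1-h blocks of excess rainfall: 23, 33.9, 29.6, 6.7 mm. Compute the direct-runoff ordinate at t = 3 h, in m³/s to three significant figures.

Q ≈ 175 m³/s

By discrete convolution, Q_j = Σ (P_i / 10 mm) · U_{j−i}.
At t = 3 h (j=3): Q = (23/10)·20.6 + (33.9/10)·28.6 + (29.6/10)·10.3 + (6.7/10)·0.0 = 175 m³/s.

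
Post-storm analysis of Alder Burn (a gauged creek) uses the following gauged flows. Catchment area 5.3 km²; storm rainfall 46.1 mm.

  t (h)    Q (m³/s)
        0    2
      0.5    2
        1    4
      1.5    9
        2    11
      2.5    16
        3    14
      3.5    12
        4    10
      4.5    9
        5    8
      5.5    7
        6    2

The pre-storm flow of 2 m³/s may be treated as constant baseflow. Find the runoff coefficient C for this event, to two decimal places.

C ≈ 0.59

ΣQ_DR = 80.00 m³/s; V = ΣQ_DR·Δt = 1.440 × 10^5 m³.
Runoff depth d = V / A = 27.17 mm.
C = d / P = 27.17 / 46.1 = 0.59.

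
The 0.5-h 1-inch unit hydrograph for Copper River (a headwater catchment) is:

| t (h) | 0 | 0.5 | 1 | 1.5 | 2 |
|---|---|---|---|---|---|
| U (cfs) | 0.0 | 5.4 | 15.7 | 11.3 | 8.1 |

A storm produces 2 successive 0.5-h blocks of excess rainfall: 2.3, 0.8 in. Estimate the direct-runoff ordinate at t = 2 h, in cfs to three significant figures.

By discrete convolution, Q_j = Σ (P_i / 1 in) · U_{j−i}.
At t = 2 h (j=4): Q = (2.3/1)·8.1 + (0.8/1)·11.3 = 27.7 cfs.

Q ≈ 27.7 cfs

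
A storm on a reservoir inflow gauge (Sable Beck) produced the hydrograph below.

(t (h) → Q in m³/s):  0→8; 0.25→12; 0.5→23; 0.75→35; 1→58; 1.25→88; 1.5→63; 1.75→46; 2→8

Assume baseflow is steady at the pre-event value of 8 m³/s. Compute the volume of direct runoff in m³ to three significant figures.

Direct-runoff ordinates (Q − Q_b): 0.0, 4.0, 15.0, 27.0, 50.0, 80.0, 55.0, 38.0, 0.0 m³/s.
ΣQ_DR = 269.0 m³/s.
With Δt = 0.25 h = 900 s, V = ΣQ_DR · Δt = 269.0 × 900 = 2.42 × 10^5 m³.

V ≈ 2.42 × 10^5 m³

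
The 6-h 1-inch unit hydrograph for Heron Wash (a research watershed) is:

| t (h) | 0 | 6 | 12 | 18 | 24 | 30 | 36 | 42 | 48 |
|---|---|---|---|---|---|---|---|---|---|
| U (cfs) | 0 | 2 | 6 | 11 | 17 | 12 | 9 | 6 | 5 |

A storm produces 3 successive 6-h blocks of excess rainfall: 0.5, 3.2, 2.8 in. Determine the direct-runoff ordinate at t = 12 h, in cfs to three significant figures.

Q ≈ 9.40 cfs

By discrete convolution, Q_j = Σ (P_i / 1 in) · U_{j−i}.
At t = 12 h (j=2): Q = (0.5/1)·6 + (3.2/1)·2 + (2.8/1)·0 = 9.40 cfs.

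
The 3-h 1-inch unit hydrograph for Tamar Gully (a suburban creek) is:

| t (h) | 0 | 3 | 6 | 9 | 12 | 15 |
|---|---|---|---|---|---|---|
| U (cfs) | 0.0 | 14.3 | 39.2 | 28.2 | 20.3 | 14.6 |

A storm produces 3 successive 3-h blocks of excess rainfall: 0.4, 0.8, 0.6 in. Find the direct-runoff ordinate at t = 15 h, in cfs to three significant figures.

Q ≈ 39.0 cfs

By discrete convolution, Q_j = Σ (P_i / 1 in) · U_{j−i}.
At t = 15 h (j=5): Q = (0.4/1)·14.6 + (0.8/1)·20.3 + (0.6/1)·28.2 = 39.0 cfs.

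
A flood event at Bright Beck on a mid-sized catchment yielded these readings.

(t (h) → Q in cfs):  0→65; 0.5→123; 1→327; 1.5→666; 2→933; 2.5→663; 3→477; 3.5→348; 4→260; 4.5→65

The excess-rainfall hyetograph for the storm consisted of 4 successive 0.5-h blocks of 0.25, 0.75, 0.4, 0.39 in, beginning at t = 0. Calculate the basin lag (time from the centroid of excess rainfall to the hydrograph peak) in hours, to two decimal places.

t_L ≈ 0.99 h

Centroid of excess rainfall: t_c = Σ P_i·t̄_i / ΣP_i = 1.0098 h (block centres at 0.25, 0.75, 1.25, 1.75 h).
Hydrograph peak occurs at t = 2 h, so basin lag t_L = 2 − 1.0098 = 0.99 h.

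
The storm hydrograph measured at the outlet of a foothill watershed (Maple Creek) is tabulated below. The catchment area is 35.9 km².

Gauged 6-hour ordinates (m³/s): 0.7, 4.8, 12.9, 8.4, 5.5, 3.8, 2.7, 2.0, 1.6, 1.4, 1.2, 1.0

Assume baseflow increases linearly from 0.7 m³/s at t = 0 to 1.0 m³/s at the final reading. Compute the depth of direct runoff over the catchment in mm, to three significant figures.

d ≈ 21.5 mm

Direct runoff: 0.00, 4.07, 12.15, 7.62, 4.69, 2.96, 1.84, 1.11, 0.68, 0.45, 0.23, 0.00 m³/s; ΣQ_DR = 35.80 m³/s.
V = ΣQ_DR · Δt = 35.80 × 21600 s = 7.733 × 10^5 m³.
Over A = 35.9 km², depth = V / A = 21.5 mm.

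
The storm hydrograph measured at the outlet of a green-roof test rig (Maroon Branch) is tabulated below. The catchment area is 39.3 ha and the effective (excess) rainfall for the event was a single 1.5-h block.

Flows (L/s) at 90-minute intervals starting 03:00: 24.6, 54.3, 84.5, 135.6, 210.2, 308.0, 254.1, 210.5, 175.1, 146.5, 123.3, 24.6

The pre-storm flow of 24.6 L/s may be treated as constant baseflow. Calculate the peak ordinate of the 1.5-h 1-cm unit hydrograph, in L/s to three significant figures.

Direct runoff: 0.0, 29.7, 59.9, 111.0, 185.6, 283.4, 229.5, 185.9, 150.5, 121.9, 98.7, 0.0 L/s; ΣQ_DR = 1456 L/s, peak = 283.4 L/s.
Runoff depth d = ΣQ_DR·Δt / A = 1456 × 5400 / (39.3 ha) = 20.01 mm.
The 1-cm UH is the DRH scaled by (10 mm)/d, so U_p = 283.4 × 10/20.01 = 142 L/s.

U_p ≈ 142 L/s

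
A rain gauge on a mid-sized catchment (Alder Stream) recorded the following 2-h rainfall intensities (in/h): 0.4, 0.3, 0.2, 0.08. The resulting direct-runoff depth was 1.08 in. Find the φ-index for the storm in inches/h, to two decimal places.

Only the 3 blocks with intensity above φ contribute runoff: 0.4, 0.3, 0.2 in/h.
Σ(I−φ)·Δt = d  ⇒  (0.4+0.3+0.2 − 3φ)·2 = 1.08
φ = (0.9000 − 1.08/2) / 3 = 0.12 in/h.

φ ≈ 0.12 in/h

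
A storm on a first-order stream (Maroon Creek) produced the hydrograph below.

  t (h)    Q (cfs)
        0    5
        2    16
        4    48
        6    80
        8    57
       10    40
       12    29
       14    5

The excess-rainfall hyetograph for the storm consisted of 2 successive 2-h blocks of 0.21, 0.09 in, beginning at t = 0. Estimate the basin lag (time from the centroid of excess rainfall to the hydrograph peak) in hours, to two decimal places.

Centroid of excess rainfall: t_c = Σ P_i·t̄_i / ΣP_i = 1.6000 h (block centres at 1, 3 h).
Hydrograph peak occurs at t = 6 h, so basin lag t_L = 6 − 1.6000 = 4.40 h.

t_L ≈ 4.40 h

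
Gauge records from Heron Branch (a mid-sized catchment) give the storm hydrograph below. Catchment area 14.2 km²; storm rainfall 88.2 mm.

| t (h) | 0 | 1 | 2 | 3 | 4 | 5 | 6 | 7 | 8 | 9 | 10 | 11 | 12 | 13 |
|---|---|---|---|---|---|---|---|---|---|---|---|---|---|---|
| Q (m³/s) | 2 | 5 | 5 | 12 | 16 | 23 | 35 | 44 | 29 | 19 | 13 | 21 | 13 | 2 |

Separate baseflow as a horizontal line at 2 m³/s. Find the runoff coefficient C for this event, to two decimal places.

C ≈ 0.61

ΣQ_DR = 211.0 m³/s; V = ΣQ_DR·Δt = 7.596 × 10^5 m³.
Runoff depth d = V / A = 53.49 mm.
C = d / P = 53.49 / 88.2 = 0.61.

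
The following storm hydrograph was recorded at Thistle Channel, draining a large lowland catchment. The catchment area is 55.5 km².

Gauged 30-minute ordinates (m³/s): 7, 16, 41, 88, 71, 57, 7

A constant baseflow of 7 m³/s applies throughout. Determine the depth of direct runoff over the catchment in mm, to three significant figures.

Direct runoff: 0.0, 9.0, 34.0, 81.0, 64.0, 50.0, 0.0 m³/s; ΣQ_DR = 238.0 m³/s.
V = ΣQ_DR · Δt = 238.0 × 1800 s = 4.284 × 10^5 m³.
Over A = 55.5 km², depth = V / A = 7.72 mm.

d ≈ 7.72 mm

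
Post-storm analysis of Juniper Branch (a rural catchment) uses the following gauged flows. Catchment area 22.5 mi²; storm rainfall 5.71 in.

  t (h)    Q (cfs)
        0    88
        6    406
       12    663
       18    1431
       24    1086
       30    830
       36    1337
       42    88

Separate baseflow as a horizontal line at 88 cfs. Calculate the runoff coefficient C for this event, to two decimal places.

C ≈ 0.38

ΣQ_DR = 5225 cfs; V = ΣQ_DR·Δt = 1.129 × 10^8 ft³.
Runoff depth d = V / A = 2.159 in.
C = d / P = 2.159 / 5.71 = 0.38.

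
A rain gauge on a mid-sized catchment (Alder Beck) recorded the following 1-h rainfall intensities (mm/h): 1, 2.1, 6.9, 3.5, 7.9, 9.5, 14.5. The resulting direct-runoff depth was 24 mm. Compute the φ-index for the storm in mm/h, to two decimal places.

Only the 4 blocks with intensity above φ contribute runoff: 6.9, 7.9, 9.5, 14.5 mm/h.
Σ(I−φ)·Δt = d  ⇒  (6.9+7.9+9.5+14.5 − 4φ)·1 = 24
φ = (38.80 − 24/1) / 4 = 3.70 mm/h.

φ ≈ 3.70 mm/h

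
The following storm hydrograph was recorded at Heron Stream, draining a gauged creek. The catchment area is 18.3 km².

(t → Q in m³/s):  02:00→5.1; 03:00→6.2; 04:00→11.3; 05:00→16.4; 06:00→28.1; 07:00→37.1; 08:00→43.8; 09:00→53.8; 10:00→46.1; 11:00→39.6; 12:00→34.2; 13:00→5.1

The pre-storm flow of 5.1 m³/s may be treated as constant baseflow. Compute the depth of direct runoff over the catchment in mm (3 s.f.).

d ≈ 52.2 mm

Direct runoff: 0.0, 1.1, 6.2, 11.3, 23.0, 32.0, 38.7, 48.7, 41.0, 34.5, 29.1, 0.0 m³/s; ΣQ_DR = 265.6 m³/s.
V = ΣQ_DR · Δt = 265.6 × 3600 s = 9.562 × 10^5 m³.
Over A = 18.3 km², depth = V / A = 52.2 mm.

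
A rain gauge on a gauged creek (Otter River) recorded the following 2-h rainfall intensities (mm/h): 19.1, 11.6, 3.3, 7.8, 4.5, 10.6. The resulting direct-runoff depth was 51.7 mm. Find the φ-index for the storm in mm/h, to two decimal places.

φ ≈ 5.81 mm/h

Only the 4 blocks with intensity above φ contribute runoff: 19.1, 11.6, 7.8, 10.6 mm/h.
Σ(I−φ)·Δt = d  ⇒  (19.1+11.6+7.8+10.6 − 4φ)·2 = 51.7
φ = (49.10 − 51.7/2) / 4 = 5.81 mm/h.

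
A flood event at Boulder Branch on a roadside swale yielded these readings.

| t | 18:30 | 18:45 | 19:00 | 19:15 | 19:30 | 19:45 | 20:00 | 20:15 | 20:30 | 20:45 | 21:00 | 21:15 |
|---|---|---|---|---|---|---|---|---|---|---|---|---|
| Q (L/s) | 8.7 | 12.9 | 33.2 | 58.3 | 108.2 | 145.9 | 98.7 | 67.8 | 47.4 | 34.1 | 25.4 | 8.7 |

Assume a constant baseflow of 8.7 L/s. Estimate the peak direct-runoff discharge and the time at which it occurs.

Q_p = 137.2 L/s at t = 19:45

Subtracting baseflow gives direct-runoff ordinates: 0.0, 4.2, 24.5, 49.6, 99.5, 137.2, 90.0, 59.1, 38.7, 25.4, 16.7, 0.0 L/s.
The maximum is 137.2 L/s, occurring at the reading for t = 19:45.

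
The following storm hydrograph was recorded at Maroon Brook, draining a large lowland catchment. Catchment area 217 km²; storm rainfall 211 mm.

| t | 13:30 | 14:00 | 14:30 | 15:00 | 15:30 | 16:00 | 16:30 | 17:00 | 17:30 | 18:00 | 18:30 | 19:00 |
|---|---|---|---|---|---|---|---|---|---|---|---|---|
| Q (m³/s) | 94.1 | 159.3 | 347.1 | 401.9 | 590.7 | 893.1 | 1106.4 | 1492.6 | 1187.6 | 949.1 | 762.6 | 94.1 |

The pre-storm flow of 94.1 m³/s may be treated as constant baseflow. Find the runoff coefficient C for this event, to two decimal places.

C ≈ 0.27

ΣQ_DR = 6949 m³/s; V = ΣQ_DR·Δt = 1.251 × 10^7 m³.
Runoff depth d = V / A = 57.64 mm.
C = d / P = 57.64 / 211 = 0.27.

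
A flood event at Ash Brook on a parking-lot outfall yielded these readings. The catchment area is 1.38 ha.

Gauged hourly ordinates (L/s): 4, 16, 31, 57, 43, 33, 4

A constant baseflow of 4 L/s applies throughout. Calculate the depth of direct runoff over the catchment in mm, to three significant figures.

Direct runoff: 0.0, 12.0, 27.0, 53.0, 39.0, 29.0, 0.0 L/s; ΣQ_DR = 160.0 L/s.
V = ΣQ_DR · Δt = 160.0 × 3600 s = 5.760 × 10^5 L.
Over A = 1.38 ha, depth = V / A = 41.7 mm.

d ≈ 41.7 mm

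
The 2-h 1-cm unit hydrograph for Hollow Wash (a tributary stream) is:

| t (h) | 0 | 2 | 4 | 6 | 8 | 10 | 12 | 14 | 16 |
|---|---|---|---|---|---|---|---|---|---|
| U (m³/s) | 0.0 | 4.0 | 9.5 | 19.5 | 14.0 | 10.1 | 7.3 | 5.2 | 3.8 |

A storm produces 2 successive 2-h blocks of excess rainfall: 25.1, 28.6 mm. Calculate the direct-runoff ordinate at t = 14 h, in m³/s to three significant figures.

By discrete convolution, Q_j = Σ (P_i / 10 mm) · U_{j−i}.
At t = 14 h (j=7): Q = (25.1/10)·5.2 + (28.6/10)·7.3 = 33.9 m³/s.

Q ≈ 33.9 m³/s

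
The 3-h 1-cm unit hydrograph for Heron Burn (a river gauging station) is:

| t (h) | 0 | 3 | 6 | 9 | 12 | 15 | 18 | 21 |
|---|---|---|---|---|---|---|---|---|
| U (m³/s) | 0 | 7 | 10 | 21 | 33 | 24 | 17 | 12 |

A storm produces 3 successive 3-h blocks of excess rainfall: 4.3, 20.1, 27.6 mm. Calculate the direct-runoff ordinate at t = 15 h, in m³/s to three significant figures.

Q ≈ 135 m³/s

By discrete convolution, Q_j = Σ (P_i / 10 mm) · U_{j−i}.
At t = 15 h (j=5): Q = (4.3/10)·24 + (20.1/10)·33 + (27.6/10)·21 = 135 m³/s.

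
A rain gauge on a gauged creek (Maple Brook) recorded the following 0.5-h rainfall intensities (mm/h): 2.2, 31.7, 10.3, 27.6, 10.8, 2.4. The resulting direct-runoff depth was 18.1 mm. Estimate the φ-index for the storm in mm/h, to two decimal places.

Only the 2 blocks with intensity above φ contribute runoff: 31.7, 27.6 mm/h.
Σ(I−φ)·Δt = d  ⇒  (31.7+27.6 − 2φ)·0.5 = 18.1
φ = (59.30 − 18.1/0.5) / 2 = 11.55 mm/h.

φ ≈ 11.55 mm/h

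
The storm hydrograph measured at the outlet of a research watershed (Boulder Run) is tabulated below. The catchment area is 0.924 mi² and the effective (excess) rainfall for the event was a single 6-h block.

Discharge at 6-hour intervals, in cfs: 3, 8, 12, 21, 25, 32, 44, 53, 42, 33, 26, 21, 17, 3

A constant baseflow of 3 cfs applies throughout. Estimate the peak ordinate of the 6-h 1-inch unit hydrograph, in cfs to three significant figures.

U_p ≈ 16.7 cfs

Direct runoff: 0.0, 5.0, 9.0, 18.0, 22.0, 29.0, 41.0, 50.0, 39.0, 30.0, 23.0, 18.0, 14.0, 0.0 cfs; ΣQ_DR = 298.0 cfs, peak = 50.0 cfs.
Runoff depth d = ΣQ_DR·Δt / A = 298.0 × 21600 / (0.924 mi²) = 2.999 in.
The 1-inch UH is the DRH scaled by (1 in)/d, so U_p = 50.0 × 1/2.999 = 16.7 cfs.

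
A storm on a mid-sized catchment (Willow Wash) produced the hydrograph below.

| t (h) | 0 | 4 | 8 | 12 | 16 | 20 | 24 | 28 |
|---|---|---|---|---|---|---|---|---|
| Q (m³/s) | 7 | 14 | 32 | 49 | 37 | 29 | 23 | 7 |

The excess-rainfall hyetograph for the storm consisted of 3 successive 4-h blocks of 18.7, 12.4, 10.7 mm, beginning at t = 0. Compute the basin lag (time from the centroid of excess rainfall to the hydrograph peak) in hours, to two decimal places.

Centroid of excess rainfall: t_c = Σ P_i·t̄_i / ΣP_i = 5.2344 h (block centres at 2, 6, 10 h).
Hydrograph peak occurs at t = 12 h, so basin lag t_L = 12 − 5.2344 = 6.77 h.

t_L ≈ 6.77 h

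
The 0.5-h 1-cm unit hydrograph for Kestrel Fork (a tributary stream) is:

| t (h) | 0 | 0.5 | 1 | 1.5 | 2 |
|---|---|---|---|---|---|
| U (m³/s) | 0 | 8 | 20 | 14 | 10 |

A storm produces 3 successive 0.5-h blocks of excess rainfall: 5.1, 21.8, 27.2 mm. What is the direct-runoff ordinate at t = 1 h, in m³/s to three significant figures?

Q ≈ 27.6 m³/s

By discrete convolution, Q_j = Σ (P_i / 10 mm) · U_{j−i}.
At t = 1 h (j=2): Q = (5.1/10)·20 + (21.8/10)·8 + (27.2/10)·0 = 27.6 m³/s.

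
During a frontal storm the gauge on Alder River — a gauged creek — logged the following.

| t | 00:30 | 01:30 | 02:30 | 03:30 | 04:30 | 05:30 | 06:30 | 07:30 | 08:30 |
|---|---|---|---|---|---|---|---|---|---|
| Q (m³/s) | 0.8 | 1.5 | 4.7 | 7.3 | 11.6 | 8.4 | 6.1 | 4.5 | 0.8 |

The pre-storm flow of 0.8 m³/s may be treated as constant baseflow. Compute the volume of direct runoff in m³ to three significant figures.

Direct-runoff ordinates (Q − Q_b): 0.0, 0.7, 3.9, 6.5, 10.8, 7.6, 5.3, 3.7, 0.0 m³/s.
ΣQ_DR = 38.50 m³/s.
With Δt = 1 h = 3600 s, V = ΣQ_DR · Δt = 38.50 × 3600 = 1.39 × 10^5 m³.

V ≈ 1.39 × 10^5 m³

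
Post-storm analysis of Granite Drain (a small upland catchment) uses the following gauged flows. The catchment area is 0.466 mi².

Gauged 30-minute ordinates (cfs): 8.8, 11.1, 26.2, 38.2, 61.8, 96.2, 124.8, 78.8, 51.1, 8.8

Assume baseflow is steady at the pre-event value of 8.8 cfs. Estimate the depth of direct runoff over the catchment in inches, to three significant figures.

Direct runoff: 0.0, 2.3, 17.4, 29.4, 53.0, 87.4, 116.0, 70.0, 42.3, 0.0 cfs; ΣQ_DR = 417.8 cfs.
V = ΣQ_DR · Δt = 417.8 × 1800 s = 7.520 × 10^5 ft³.
Over A = 0.466 mi², depth = V / A = 0.695 in.

d ≈ 0.695 in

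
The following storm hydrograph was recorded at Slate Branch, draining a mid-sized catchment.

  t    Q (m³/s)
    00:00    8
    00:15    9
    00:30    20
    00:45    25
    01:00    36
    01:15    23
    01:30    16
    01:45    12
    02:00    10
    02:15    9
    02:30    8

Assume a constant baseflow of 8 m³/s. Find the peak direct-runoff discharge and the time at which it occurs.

Q_p = 28.0 m³/s at t = 01:00

Subtracting baseflow gives direct-runoff ordinates: 0.0, 1.0, 12.0, 17.0, 28.0, 15.0, 8.0, 4.0, 2.0, 1.0, 0.0 m³/s.
The maximum is 28.0 m³/s, occurring at the reading for t = 01:00.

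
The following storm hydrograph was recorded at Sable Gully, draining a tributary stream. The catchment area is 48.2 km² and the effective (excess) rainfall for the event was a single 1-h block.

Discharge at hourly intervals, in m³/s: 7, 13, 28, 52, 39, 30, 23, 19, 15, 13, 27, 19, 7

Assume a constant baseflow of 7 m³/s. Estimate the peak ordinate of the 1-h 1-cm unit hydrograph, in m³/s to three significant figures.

U_p ≈ 30.0 m³/s

Direct runoff: 0.0, 6.0, 21.0, 45.0, 32.0, 23.0, 16.0, 12.0, 8.0, 6.0, 20.0, 12.0, 0.0 m³/s; ΣQ_DR = 201.0 m³/s, peak = 45.0 m³/s.
Runoff depth d = ΣQ_DR·Δt / A = 201.0 × 3600 / (48.2 km²) = 15.01 mm.
The 1-cm UH is the DRH scaled by (10 mm)/d, so U_p = 45.0 × 10/15.01 = 30.0 m³/s.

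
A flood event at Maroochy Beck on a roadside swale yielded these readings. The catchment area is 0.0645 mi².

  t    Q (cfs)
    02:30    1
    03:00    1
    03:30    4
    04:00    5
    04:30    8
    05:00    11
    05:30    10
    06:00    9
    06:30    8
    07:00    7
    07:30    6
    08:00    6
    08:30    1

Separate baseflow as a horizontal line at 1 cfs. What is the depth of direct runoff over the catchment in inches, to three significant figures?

Direct runoff: 0.0, 0.0, 3.0, 4.0, 7.0, 10.0, 9.0, 8.0, 7.0, 6.0, 5.0, 5.0, 0.0 cfs; ΣQ_DR = 64.00 cfs.
V = ΣQ_DR · Δt = 64.00 × 1800 s = 1.152 × 10^5 ft³.
Over A = 0.0645 mi², depth = V / A = 0.769 in.

d ≈ 0.769 in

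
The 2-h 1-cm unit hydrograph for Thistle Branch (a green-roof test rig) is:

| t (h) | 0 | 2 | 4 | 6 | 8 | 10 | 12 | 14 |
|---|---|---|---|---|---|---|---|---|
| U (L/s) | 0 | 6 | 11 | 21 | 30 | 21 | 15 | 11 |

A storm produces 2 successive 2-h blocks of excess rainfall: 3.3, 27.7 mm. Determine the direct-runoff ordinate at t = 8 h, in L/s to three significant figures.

Q ≈ 68.1 L/s

By discrete convolution, Q_j = Σ (P_i / 10 mm) · U_{j−i}.
At t = 8 h (j=4): Q = (3.3/10)·30 + (27.7/10)·21 = 68.1 L/s.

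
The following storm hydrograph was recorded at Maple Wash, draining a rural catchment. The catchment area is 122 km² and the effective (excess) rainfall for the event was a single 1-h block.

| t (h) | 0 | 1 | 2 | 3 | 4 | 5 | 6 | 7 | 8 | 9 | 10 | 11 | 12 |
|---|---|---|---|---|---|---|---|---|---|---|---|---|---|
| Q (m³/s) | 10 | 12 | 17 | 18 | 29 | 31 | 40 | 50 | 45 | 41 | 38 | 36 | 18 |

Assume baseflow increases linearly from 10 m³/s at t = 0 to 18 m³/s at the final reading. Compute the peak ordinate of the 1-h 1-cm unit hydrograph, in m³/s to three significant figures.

Direct runoff: 0.00, 1.33, 5.67, 6.00, 16.33, 17.67, 26.00, 35.33, 29.67, 25.00, 21.33, 18.67, 0.00 m³/s; ΣQ_DR = 203.0 m³/s, peak = 35.33 m³/s.
Runoff depth d = ΣQ_DR·Δt / A = 203.0 × 3600 / (122 km²) = 5.990 mm.
The 1-cm UH is the DRH scaled by (10 mm)/d, so U_p = 35.33 × 10/5.990 = 59.0 m³/s.

U_p ≈ 59.0 m³/s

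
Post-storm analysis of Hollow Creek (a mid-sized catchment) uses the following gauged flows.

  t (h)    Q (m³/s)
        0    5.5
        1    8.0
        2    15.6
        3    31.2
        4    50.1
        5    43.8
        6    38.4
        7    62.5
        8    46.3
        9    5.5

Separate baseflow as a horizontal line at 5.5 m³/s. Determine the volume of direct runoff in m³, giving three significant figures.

Direct-runoff ordinates (Q − Q_b): 0.0, 2.5, 10.1, 25.7, 44.6, 38.3, 32.9, 57.0, 40.8, 0.0 m³/s.
ΣQ_DR = 251.9 m³/s.
With Δt = 1 h = 3600 s, V = ΣQ_DR · Δt = 251.9 × 3600 = 9.07 × 10^5 m³.

V ≈ 9.07 × 10^5 m³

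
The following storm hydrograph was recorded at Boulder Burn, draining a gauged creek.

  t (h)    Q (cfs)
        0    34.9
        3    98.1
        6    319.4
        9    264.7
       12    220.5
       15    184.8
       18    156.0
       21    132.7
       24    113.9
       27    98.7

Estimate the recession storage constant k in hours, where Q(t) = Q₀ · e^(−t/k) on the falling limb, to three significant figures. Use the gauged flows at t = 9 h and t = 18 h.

On the falling limb, Q drops from 264.7 to 156.0 cfs between t = 9 h and t = 18 h (Δt = 9 h).
k = −Δt / ln(Q₂/Q₁) = −9 / ln(156.0/264.7) = 17.0 h.

k ≈ 17.0 h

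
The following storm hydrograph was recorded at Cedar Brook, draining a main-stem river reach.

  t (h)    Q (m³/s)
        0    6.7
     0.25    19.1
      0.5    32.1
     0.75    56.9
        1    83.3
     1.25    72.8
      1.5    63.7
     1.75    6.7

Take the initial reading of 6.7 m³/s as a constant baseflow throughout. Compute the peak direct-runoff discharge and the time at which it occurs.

Q_p = 76.6 m³/s at t = 1 h

Subtracting baseflow gives direct-runoff ordinates: 0.0, 12.4, 25.4, 50.2, 76.6, 66.1, 57.0, 0.0 m³/s.
The maximum is 76.6 m³/s, occurring at the reading for t = 1 h.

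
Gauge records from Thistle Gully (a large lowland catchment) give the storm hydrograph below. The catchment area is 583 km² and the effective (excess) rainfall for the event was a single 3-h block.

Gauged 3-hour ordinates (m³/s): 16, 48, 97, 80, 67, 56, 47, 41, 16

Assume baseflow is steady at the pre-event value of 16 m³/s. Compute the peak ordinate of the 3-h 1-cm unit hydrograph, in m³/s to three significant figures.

U_p ≈ 135 m³/s

Direct runoff: 0.0, 32.0, 81.0, 64.0, 51.0, 40.0, 31.0, 25.0, 0.0 m³/s; ΣQ_DR = 324.0 m³/s, peak = 81.0 m³/s.
Runoff depth d = ΣQ_DR·Δt / A = 324.0 × 10800 / (583 km²) = 6.002 mm.
The 1-cm UH is the DRH scaled by (10 mm)/d, so U_p = 81.0 × 10/6.002 = 135 m³/s.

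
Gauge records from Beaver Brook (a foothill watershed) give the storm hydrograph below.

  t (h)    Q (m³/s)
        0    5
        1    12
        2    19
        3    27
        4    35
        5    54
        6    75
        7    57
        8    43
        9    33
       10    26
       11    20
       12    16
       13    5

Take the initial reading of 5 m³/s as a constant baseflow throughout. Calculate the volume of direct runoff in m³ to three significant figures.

V ≈ 1.29 × 10^6 m³

Direct-runoff ordinates (Q − Q_b): 0.0, 7.0, 14.0, 22.0, 30.0, 49.0, 70.0, 52.0, 38.0, 28.0, 21.0, 15.0, 11.0, 0.0 m³/s.
ΣQ_DR = 357.0 m³/s.
With Δt = 1 h = 3600 s, V = ΣQ_DR · Δt = 357.0 × 3600 = 1.29 × 10^6 m³.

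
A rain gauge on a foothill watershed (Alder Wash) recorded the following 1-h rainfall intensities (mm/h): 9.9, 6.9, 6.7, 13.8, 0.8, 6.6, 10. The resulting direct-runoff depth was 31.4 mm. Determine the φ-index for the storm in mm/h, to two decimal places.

Only the 6 blocks with intensity above φ contribute runoff: 9.9, 6.9, 6.7, 13.8, 6.6, 10 mm/h.
Σ(I−φ)·Δt = d  ⇒  (9.9+6.9+6.7+13.8+6.6+10 − 6φ)·1 = 31.4
φ = (53.90 − 31.4/1) / 6 = 3.75 mm/h.

φ ≈ 3.75 mm/h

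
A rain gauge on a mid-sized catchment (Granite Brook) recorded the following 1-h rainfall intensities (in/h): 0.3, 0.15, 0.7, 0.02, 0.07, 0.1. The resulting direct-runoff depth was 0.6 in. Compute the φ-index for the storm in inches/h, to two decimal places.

Only the 2 blocks with intensity above φ contribute runoff: 0.3, 0.7 in/h.
Σ(I−φ)·Δt = d  ⇒  (0.3+0.7 − 2φ)·1 = 0.6
φ = (1.000 − 0.6/1) / 2 = 0.20 in/h.

φ ≈ 0.20 in/h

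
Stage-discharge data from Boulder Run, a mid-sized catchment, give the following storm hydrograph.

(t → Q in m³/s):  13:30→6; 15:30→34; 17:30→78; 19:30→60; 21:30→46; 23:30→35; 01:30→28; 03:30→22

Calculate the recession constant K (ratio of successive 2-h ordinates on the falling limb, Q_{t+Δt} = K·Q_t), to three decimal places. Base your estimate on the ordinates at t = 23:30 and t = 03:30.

K ≈ 0.793

Using the recession-limb readings at t = 23:30 and t = 03:30: Q falls from 35 to 22 m³/s over 2 intervals.
K = (Q₂/Q₁)^(1/2) = (22/35)^(1/2) = 0.793.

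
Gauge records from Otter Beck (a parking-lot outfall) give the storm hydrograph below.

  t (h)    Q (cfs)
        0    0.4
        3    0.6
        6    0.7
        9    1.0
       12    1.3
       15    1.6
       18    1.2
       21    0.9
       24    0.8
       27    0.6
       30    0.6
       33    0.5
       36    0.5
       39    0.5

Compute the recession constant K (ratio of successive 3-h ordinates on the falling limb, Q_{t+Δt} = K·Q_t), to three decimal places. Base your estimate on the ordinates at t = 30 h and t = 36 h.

Using the recession-limb readings at t = 30 h and t = 36 h: Q falls from 0.6 to 0.5 cfs over 2 intervals.
K = (Q₂/Q₁)^(1/2) = (0.5/0.6)^(1/2) = 0.913.

K ≈ 0.913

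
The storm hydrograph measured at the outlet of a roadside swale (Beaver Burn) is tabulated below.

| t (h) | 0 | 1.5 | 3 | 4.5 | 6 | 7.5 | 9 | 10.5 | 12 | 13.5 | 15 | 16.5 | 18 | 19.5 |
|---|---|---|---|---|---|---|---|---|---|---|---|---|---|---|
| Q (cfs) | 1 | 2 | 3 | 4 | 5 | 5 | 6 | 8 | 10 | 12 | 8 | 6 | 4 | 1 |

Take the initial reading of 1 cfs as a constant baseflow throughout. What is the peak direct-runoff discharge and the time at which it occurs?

Subtracting baseflow gives direct-runoff ordinates: 0.0, 1.0, 2.0, 3.0, 4.0, 4.0, 5.0, 7.0, 9.0, 11.0, 7.0, 5.0, 3.0, 0.0 cfs.
The maximum is 11.0 cfs, occurring at the reading for t = 13.5 h.

Q_p = 11.0 cfs at t = 13.5 h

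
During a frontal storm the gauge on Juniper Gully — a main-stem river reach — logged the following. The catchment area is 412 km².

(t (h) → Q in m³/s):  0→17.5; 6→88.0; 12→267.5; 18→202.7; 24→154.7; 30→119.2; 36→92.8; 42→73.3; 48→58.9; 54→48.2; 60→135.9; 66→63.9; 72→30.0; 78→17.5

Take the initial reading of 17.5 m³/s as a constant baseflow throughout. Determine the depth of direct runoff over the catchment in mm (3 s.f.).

Direct runoff: 0.0, 70.5, 250.0, 185.2, 137.2, 101.7, 75.3, 55.8, 41.4, 30.7, 118.4, 46.4, 12.5, 0.0 m³/s; ΣQ_DR = 1125 m³/s.
V = ΣQ_DR · Δt = 1125 × 21600 s = 2.430 × 10^7 m³.
Over A = 412 km², depth = V / A = 59.0 mm.

d ≈ 59.0 mm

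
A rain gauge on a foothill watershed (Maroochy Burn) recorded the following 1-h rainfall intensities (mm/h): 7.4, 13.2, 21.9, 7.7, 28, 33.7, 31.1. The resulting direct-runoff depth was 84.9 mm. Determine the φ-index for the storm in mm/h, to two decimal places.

Only the 5 blocks with intensity above φ contribute runoff: 13.2, 21.9, 28, 33.7, 31.1 mm/h.
Σ(I−φ)·Δt = d  ⇒  (13.2+21.9+28+33.7+31.1 − 5φ)·1 = 84.9
φ = (127.9 − 84.9/1) / 5 = 8.60 mm/h.

φ ≈ 8.60 mm/h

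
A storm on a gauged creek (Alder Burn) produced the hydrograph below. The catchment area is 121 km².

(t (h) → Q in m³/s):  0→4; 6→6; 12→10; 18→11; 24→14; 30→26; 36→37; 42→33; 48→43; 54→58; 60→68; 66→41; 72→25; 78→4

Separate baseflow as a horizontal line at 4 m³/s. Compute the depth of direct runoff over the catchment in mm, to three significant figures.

Direct runoff: 0.0, 2.0, 6.0, 7.0, 10.0, 22.0, 33.0, 29.0, 39.0, 54.0, 64.0, 37.0, 21.0, 0.0 m³/s; ΣQ_DR = 324.0 m³/s.
V = ΣQ_DR · Δt = 324.0 × 21600 s = 6.998 × 10^6 m³.
Over A = 121 km², depth = V / A = 57.8 mm.

d ≈ 57.8 mm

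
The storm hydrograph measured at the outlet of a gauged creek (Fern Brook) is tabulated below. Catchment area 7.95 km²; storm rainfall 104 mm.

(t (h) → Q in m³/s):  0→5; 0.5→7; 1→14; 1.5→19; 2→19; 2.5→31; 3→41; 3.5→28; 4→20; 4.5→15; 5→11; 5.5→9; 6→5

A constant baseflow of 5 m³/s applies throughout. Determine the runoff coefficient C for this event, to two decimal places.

ΣQ_DR = 159.0 m³/s; V = ΣQ_DR·Δt = 2.862 × 10^5 m³.
Runoff depth d = V / A = 36.00 mm.
C = d / P = 36.00 / 104 = 0.35.

C ≈ 0.35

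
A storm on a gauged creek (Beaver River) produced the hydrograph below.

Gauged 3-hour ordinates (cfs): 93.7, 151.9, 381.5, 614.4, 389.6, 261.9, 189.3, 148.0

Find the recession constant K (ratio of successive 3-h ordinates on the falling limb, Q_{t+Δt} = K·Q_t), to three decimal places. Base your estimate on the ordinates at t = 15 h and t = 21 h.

Using the recession-limb readings at t = 15 h and t = 21 h: Q falls from 261.9 to 148.0 cfs over 2 intervals.
K = (Q₂/Q₁)^(1/2) = (148.0/261.9)^(1/2) = 0.752.

K ≈ 0.752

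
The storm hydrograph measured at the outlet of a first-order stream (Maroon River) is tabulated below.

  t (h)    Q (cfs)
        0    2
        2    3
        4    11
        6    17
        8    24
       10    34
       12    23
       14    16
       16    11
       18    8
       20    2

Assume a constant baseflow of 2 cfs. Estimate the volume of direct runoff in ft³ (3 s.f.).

V ≈ 9.29 × 10^5 ft³

Direct-runoff ordinates (Q − Q_b): 0.0, 1.0, 9.0, 15.0, 22.0, 32.0, 21.0, 14.0, 9.0, 6.0, 0.0 cfs.
ΣQ_DR = 129.0 cfs.
With Δt = 2 h = 7200 s, V = ΣQ_DR · Δt = 129.0 × 7200 = 9.29 × 10^5 ft³.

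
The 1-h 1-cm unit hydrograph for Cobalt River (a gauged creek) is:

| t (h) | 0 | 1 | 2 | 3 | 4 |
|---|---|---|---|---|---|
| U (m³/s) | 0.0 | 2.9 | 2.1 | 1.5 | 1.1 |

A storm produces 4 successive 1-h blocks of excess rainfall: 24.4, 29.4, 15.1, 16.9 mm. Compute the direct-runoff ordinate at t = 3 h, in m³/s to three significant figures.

Q ≈ 14.2 m³/s

By discrete convolution, Q_j = Σ (P_i / 10 mm) · U_{j−i}.
At t = 3 h (j=3): Q = (24.4/10)·1.5 + (29.4/10)·2.1 + (15.1/10)·2.9 + (16.9/10)·0.0 = 14.2 m³/s.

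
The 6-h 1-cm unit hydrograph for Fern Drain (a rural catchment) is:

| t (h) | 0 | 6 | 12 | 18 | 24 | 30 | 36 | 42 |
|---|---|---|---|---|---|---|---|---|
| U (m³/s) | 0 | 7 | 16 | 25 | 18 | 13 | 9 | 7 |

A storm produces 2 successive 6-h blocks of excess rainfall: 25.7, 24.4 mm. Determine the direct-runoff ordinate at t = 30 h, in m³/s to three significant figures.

By discrete convolution, Q_j = Σ (P_i / 10 mm) · U_{j−i}.
At t = 30 h (j=5): Q = (25.7/10)·13 + (24.4/10)·18 = 77.3 m³/s.

Q ≈ 77.3 m³/s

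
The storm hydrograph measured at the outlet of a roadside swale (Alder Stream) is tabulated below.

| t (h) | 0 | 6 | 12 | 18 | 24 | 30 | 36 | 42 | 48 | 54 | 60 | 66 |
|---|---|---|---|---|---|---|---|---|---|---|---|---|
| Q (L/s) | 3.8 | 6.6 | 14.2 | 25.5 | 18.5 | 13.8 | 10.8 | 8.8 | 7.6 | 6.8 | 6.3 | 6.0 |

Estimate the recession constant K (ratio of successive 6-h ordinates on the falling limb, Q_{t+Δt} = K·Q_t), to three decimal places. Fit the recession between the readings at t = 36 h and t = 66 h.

Using the recession-limb readings at t = 36 h and t = 66 h: Q falls from 10.8 to 6.0 L/s over 5 intervals.
K = (Q₂/Q₁)^(1/5) = (6.0/10.8)^(1/5) = 0.889.

K ≈ 0.889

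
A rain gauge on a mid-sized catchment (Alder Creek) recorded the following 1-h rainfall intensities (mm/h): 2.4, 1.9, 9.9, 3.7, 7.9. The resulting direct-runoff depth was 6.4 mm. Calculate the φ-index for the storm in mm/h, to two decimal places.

φ ≈ 5.70 mm/h

Only the 2 blocks with intensity above φ contribute runoff: 9.9, 7.9 mm/h.
Σ(I−φ)·Δt = d  ⇒  (9.9+7.9 − 2φ)·1 = 6.4
φ = (17.80 − 6.4/1) / 2 = 5.70 mm/h.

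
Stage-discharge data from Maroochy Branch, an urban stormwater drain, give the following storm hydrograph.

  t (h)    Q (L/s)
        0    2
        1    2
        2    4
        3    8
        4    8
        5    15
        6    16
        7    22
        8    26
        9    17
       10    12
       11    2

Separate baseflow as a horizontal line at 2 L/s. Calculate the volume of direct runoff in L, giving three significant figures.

V ≈ 3.96 × 10^5 L

Direct-runoff ordinates (Q − Q_b): 0.0, 0.0, 2.0, 6.0, 6.0, 13.0, 14.0, 20.0, 24.0, 15.0, 10.0, 0.0 L/s.
ΣQ_DR = 110.0 L/s.
With Δt = 1 h = 3600 s, V = ΣQ_DR · Δt = 110.0 × 3600 = 3.96 × 10^5 L.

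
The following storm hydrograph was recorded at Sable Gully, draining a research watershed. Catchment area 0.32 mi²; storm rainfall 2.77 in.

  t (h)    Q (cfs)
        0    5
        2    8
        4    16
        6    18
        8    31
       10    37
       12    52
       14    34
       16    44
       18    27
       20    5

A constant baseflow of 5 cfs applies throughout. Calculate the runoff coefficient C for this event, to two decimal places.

ΣQ_DR = 222.0 cfs; V = ΣQ_DR·Δt = 1.598 × 10^6 ft³.
Runoff depth d = V / A = 2.150 in.
C = d / P = 2.150 / 2.77 = 0.78.

C ≈ 0.78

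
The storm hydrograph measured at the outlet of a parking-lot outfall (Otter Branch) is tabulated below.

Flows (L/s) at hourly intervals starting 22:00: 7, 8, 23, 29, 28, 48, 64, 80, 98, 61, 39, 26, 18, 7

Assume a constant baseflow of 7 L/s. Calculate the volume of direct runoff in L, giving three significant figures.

Direct-runoff ordinates (Q − Q_b): 0.0, 1.0, 16.0, 22.0, 21.0, 41.0, 57.0, 73.0, 91.0, 54.0, 32.0, 19.0, 11.0, 0.0 L/s.
ΣQ_DR = 438.0 L/s.
With Δt = 1 h = 3600 s, V = ΣQ_DR · Δt = 438.0 × 3600 = 1.58 × 10^6 L.

V ≈ 1.58 × 10^6 L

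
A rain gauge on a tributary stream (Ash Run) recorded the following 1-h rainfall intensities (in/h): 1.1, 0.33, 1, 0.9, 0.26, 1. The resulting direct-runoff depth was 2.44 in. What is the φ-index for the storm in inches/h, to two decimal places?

Only the 4 blocks with intensity above φ contribute runoff: 1.1, 1, 0.9, 1 in/h.
Σ(I−φ)·Δt = d  ⇒  (1.1+1+0.9+1 − 4φ)·1 = 2.44
φ = (4.000 − 2.44/1) / 4 = 0.39 in/h.

φ ≈ 0.39 in/h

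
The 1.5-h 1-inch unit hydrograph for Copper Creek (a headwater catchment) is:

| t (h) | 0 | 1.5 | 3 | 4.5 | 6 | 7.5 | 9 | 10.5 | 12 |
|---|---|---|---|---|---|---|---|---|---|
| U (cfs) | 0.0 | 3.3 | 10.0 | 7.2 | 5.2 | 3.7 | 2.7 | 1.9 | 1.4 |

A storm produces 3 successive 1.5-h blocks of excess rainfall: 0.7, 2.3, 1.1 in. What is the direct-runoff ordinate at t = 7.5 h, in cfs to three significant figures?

By discrete convolution, Q_j = Σ (P_i / 1 in) · U_{j−i}.
At t = 7.5 h (j=5): Q = (0.7/1)·3.7 + (2.3/1)·5.2 + (1.1/1)·7.2 = 22.5 cfs.

Q ≈ 22.5 cfs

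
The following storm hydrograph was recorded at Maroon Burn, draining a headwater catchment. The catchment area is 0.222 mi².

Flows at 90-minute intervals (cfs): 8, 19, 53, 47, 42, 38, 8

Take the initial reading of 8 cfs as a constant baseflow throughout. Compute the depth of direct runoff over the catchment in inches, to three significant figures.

d ≈ 1.66 in

Direct runoff: 0.0, 11.0, 45.0, 39.0, 34.0, 30.0, 0.0 cfs; ΣQ_DR = 159.0 cfs.
V = ΣQ_DR · Δt = 159.0 × 5400 s = 8.586 × 10^5 ft³.
Over A = 0.222 mi², depth = V / A = 1.66 in.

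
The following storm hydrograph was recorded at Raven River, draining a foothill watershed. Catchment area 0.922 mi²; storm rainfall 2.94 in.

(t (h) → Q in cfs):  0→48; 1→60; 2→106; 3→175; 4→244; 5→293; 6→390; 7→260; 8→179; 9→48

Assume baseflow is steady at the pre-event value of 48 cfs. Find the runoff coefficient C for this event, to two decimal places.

ΣQ_DR = 1323 cfs; V = ΣQ_DR·Δt = 4.763 × 10^6 ft³.
Runoff depth d = V / A = 2.224 in.
C = d / P = 2.224 / 2.94 = 0.76.

C ≈ 0.76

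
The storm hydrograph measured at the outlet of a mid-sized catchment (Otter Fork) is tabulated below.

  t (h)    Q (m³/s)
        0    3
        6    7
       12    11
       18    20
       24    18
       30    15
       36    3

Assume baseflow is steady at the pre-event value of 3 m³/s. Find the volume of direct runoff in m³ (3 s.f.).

Direct-runoff ordinates (Q − Q_b): 0.0, 4.0, 8.0, 17.0, 15.0, 12.0, 0.0 m³/s.
ΣQ_DR = 56.00 m³/s.
With Δt = 6 h = 21600 s, V = ΣQ_DR · Δt = 56.00 × 21600 = 1.21 × 10^6 m³.

V ≈ 1.21 × 10^6 m³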